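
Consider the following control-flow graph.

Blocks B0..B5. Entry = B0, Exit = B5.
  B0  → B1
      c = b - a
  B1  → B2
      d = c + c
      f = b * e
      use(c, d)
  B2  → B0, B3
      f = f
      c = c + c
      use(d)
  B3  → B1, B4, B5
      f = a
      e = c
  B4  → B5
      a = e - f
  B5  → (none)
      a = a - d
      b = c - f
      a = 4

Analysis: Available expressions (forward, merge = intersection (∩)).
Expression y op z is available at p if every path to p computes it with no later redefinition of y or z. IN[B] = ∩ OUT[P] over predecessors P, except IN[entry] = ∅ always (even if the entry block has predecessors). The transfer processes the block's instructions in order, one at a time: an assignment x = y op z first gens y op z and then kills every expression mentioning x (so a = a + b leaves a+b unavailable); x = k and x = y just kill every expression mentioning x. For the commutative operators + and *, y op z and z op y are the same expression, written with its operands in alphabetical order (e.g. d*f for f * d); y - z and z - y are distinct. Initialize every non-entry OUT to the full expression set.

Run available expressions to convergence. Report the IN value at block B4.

Answer: {b-a}

Derivation:
Per-block solution:
  B0: | IN={} | OUT={b-a}
  B1: | IN={b-a} | OUT={b*e, b-a, c+c}
  B2: | IN={b*e, b-a, c+c} | OUT={b*e, b-a}
  B3: | IN={b*e, b-a} | OUT={b-a}
  B4: | IN={b-a} | OUT={e-f}
  B5: | IN={} | OUT={c-f}

Merge at B4: IN[B4] = OUT[B3] = {b-a}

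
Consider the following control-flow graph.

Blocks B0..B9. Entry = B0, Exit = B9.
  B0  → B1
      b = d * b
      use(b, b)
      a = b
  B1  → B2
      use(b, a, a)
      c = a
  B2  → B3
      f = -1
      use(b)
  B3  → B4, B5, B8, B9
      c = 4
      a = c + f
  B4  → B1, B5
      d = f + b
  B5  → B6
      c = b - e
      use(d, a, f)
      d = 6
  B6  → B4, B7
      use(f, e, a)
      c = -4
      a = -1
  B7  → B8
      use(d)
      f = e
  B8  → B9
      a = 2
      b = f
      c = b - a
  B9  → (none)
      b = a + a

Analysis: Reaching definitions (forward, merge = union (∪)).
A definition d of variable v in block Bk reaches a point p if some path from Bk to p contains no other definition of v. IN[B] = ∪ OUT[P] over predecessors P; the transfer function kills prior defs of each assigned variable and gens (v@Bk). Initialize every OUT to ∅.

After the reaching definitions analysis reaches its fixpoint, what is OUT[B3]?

Fixpoint table:
  B0:   IN={}   OUT={a@B0, b@B0}
  B1:   IN={a@B0, a@B3, a@B6, b@B0, c@B3, c@B6, d@B4, f@B2}   OUT={a@B0, a@B3, a@B6, b@B0, c@B1, d@B4, f@B2}
  B2:   IN={a@B0, a@B3, a@B6, b@B0, c@B1, d@B4, f@B2}   OUT={a@B0, a@B3, a@B6, b@B0, c@B1, d@B4, f@B2}
  B3:   IN={a@B0, a@B3, a@B6, b@B0, c@B1, d@B4, f@B2}   OUT={a@B3, b@B0, c@B3, d@B4, f@B2}
  B4:   IN={a@B3, a@B6, b@B0, c@B3, c@B6, d@B4, d@B5, f@B2}   OUT={a@B3, a@B6, b@B0, c@B3, c@B6, d@B4, f@B2}
  B5:   IN={a@B3, a@B6, b@B0, c@B3, c@B6, d@B4, f@B2}   OUT={a@B3, a@B6, b@B0, c@B5, d@B5, f@B2}
  B6:   IN={a@B3, a@B6, b@B0, c@B5, d@B5, f@B2}   OUT={a@B6, b@B0, c@B6, d@B5, f@B2}
  B7:   IN={a@B6, b@B0, c@B6, d@B5, f@B2}   OUT={a@B6, b@B0, c@B6, d@B5, f@B7}
  B8:   IN={a@B3, a@B6, b@B0, c@B3, c@B6, d@B4, d@B5, f@B2, f@B7}   OUT={a@B8, b@B8, c@B8, d@B4, d@B5, f@B2, f@B7}
  B9:   IN={a@B3, a@B8, b@B0, b@B8, c@B3, c@B8, d@B4, d@B5, f@B2, f@B7}   OUT={a@B3, a@B8, b@B9, c@B3, c@B8, d@B4, d@B5, f@B2, f@B7}

Merge at B3: IN[B3] = OUT[B2] = {a@B0, a@B3, a@B6, b@B0, c@B1, d@B4, f@B2}
Applying B3's transfer function to that IN value gives OUT[B3] (row B3 above).

Answer: {a@B3, b@B0, c@B3, d@B4, f@B2}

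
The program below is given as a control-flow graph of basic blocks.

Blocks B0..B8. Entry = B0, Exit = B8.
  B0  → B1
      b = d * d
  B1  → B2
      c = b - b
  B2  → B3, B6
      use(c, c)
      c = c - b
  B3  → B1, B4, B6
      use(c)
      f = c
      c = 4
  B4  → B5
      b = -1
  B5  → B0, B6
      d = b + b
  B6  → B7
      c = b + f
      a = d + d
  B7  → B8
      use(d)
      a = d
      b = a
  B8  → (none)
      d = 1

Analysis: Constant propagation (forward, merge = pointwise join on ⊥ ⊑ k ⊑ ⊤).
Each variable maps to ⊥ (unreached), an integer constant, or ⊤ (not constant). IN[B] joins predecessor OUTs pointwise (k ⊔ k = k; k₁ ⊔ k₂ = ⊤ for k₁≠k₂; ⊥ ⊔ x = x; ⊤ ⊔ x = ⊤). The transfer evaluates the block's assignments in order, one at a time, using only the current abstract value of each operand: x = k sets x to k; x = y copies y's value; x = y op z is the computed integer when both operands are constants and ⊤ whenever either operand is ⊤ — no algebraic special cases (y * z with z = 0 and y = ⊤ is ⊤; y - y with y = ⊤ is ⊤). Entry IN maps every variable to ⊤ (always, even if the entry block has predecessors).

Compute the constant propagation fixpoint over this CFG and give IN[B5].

Per-block solution:
  B0:   IN=(all ⊤)   OUT=(all ⊤)
  B1:   IN=(all ⊤)   OUT=(all ⊤)
  B2:   IN=(all ⊤)   OUT=(all ⊤)
  B3:   IN=(all ⊤)   OUT={c:4; rest ⊤}
  B4:   IN={c:4; rest ⊤}   OUT={b:-1, c:4; rest ⊤}
  B5:   IN={b:-1, c:4; rest ⊤}   OUT={b:-1, c:4, d:-2; rest ⊤}
  B6:   IN=(all ⊤)   OUT=(all ⊤)
  B7:   IN=(all ⊤)   OUT=(all ⊤)
  B8:   IN=(all ⊤)   OUT={d:1; rest ⊤}

Merge at B5: IN[B5] = OUT[B4] = {a: ⊤, b: -1, c: 4, d: ⊤, e: ⊤, f: ⊤}

Answer: {a: ⊤, b: -1, c: 4, d: ⊤, e: ⊤, f: ⊤}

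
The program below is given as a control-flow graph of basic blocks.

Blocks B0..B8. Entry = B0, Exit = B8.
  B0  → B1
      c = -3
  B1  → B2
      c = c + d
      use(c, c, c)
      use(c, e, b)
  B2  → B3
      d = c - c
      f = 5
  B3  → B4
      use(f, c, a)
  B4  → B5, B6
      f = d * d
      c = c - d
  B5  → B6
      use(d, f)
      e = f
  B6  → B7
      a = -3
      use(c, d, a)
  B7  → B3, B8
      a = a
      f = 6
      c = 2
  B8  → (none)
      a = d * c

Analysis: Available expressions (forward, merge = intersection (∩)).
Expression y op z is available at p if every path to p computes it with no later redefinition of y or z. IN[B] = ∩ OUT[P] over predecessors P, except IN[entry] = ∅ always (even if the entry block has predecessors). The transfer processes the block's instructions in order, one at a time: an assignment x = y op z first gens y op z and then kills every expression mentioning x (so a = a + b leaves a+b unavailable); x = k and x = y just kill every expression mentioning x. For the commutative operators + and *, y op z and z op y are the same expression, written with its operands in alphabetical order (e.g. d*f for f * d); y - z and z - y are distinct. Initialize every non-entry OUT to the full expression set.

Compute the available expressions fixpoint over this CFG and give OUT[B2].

Converged values:
  B0: | IN={} | OUT={}
  B1: | IN={} | OUT={}
  B2: | IN={} | OUT={c-c}
  B3: | IN={} | OUT={}
  B4: | IN={} | OUT={d*d}
  B5: | IN={d*d} | OUT={d*d}
  B6: | IN={d*d} | OUT={d*d}
  B7: | IN={d*d} | OUT={d*d}
  B8: | IN={d*d} | OUT={c*d, d*d}

Merge at B2: IN[B2] = OUT[B1] = {}
Applying B2's transfer function to that IN value gives OUT[B2] (row B2 above).

Answer: {c-c}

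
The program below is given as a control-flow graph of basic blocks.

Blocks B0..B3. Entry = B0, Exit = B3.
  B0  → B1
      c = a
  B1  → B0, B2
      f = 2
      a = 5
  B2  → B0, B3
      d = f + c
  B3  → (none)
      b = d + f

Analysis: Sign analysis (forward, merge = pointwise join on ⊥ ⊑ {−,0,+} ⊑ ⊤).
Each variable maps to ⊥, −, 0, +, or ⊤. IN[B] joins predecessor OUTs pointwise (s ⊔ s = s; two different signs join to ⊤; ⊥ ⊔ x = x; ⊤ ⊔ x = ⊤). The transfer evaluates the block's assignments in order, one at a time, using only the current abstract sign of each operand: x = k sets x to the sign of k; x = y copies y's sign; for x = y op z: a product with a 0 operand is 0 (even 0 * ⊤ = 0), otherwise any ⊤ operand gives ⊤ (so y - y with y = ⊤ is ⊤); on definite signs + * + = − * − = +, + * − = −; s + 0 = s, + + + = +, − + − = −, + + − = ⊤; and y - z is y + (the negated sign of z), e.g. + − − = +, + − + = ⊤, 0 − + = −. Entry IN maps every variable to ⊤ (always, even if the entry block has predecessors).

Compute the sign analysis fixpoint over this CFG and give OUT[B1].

Answer: {a: +, b: ⊤, c: ⊤, d: ⊤, e: ⊤, f: +}

Trace:
Per-block solution:
  B0:   IN=(all ⊤)   OUT=(all ⊤)
  B1:   IN=(all ⊤)   OUT={a:+, f:+; rest ⊤}
  B2:   IN={a:+, f:+; rest ⊤}   OUT={a:+, f:+; rest ⊤}
  B3:   IN={a:+, f:+; rest ⊤}   OUT={a:+, f:+; rest ⊤}

Merge at B1: IN[B1] = OUT[B0] = {a: ⊤, b: ⊤, c: ⊤, d: ⊤, e: ⊤, f: ⊤}
Applying B1's transfer function to that IN value gives OUT[B1] (row B1 above).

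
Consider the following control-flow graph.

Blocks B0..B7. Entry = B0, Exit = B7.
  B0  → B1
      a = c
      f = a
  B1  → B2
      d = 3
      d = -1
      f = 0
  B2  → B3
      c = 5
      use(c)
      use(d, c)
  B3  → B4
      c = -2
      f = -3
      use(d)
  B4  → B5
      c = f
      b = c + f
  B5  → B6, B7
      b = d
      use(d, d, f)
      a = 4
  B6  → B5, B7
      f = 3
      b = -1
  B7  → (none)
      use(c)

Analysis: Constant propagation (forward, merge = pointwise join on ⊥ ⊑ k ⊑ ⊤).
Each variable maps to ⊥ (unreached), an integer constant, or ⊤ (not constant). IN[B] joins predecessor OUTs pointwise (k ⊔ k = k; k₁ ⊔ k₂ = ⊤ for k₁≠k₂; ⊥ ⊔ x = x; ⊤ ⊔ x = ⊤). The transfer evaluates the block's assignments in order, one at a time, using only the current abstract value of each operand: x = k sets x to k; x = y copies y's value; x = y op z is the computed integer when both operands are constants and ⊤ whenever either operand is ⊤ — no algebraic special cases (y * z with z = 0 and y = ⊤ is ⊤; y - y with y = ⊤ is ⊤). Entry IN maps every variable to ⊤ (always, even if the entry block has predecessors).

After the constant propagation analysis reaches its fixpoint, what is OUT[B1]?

Answer: {a: ⊤, b: ⊤, c: ⊤, d: -1, e: ⊤, f: 0}

Derivation:
Converged values:
  B0:  IN=(all ⊤)  OUT=(all ⊤)
  B1:  IN=(all ⊤)  OUT={d:-1, f:0; rest ⊤}
  B2:  IN={d:-1, f:0; rest ⊤}  OUT={c:5, d:-1, f:0; rest ⊤}
  B3:  IN={c:5, d:-1, f:0; rest ⊤}  OUT={c:-2, d:-1, f:-3; rest ⊤}
  B4:  IN={c:-2, d:-1, f:-3; rest ⊤}  OUT={b:-6, c:-3, d:-1, f:-3; rest ⊤}
  B5:  IN={c:-3, d:-1; rest ⊤}  OUT={a:4, b:-1, c:-3, d:-1; rest ⊤}
  B6:  IN={a:4, b:-1, c:-3, d:-1; rest ⊤}  OUT={a:4, b:-1, c:-3, d:-1, f:3; rest ⊤}
  B7:  IN={a:4, b:-1, c:-3, d:-1; rest ⊤}  OUT={a:4, b:-1, c:-3, d:-1; rest ⊤}

Merge at B1: IN[B1] = OUT[B0] = {a: ⊤, b: ⊤, c: ⊤, d: ⊤, e: ⊤, f: ⊤}
Applying B1's transfer function to that IN value gives OUT[B1] (row B1 above).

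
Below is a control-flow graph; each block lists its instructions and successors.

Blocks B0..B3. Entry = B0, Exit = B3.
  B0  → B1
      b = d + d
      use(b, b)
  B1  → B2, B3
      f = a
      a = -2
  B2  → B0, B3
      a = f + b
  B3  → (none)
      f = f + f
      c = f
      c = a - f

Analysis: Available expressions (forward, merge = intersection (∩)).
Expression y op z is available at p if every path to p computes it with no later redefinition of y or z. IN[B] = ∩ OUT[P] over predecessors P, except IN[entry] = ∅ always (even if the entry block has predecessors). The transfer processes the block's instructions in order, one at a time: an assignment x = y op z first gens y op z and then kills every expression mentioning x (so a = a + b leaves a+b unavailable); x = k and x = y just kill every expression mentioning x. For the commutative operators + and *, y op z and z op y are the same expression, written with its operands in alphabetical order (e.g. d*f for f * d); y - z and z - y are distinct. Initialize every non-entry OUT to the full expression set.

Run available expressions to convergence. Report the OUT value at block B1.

Answer: {d+d}

Trace:
Fixpoint table:
  B0:   IN={}   OUT={d+d}
  B1:   IN={d+d}   OUT={d+d}
  B2:   IN={d+d}   OUT={b+f, d+d}
  B3:   IN={d+d}   OUT={a-f, d+d}

Merge at B1: IN[B1] = OUT[B0] = {d+d}
Applying B1's transfer function to that IN value gives OUT[B1] (row B1 above).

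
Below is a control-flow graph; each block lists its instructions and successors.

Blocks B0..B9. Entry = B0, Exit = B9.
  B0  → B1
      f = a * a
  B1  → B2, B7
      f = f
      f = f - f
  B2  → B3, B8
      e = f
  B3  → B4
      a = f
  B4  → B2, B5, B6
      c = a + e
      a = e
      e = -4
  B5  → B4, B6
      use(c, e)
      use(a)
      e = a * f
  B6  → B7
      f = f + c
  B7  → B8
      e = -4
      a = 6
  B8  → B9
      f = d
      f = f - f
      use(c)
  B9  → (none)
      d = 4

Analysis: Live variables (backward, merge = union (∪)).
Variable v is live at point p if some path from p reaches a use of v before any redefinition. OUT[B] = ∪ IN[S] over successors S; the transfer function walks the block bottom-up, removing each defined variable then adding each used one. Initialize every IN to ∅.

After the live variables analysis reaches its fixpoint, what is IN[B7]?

Fixpoint table:
  B0:  IN={a, c, d}  OUT={c, d, f}
  B1:  IN={c, d, f}  OUT={c, d, f}
  B2:  IN={c, d, f}  OUT={c, d, e, f}
  B3:  IN={d, e, f}  OUT={a, d, e, f}
  B4:  IN={a, d, e, f}  OUT={a, c, d, e, f}
  B5:  IN={a, c, d, e, f}  OUT={a, c, d, e, f}
  B6:  IN={c, d, f}  OUT={c, d}
  B7:  IN={c, d}  OUT={c, d}
  B8:  IN={c, d}  OUT={}
  B9:  IN={}  OUT={}

Merge at B7: OUT[B7] = IN[B8] = {c, d}
Applying B7's transfer function to that OUT value gives IN[B7] (row B7 above).

Answer: {c, d}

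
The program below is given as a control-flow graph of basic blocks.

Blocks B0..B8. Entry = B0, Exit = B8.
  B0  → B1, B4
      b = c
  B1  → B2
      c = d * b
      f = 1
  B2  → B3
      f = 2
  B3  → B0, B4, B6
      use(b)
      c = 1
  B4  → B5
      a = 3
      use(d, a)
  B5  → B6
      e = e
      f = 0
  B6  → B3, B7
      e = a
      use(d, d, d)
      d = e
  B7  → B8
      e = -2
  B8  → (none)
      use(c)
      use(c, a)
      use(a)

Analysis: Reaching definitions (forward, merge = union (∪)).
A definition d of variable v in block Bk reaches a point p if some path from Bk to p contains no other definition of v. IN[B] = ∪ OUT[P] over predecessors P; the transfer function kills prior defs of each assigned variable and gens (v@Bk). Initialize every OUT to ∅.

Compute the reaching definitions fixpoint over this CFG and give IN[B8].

Fixpoint table:
  B0:   IN={a@B4, b@B0, c@B3, d@B6, e@B6, f@B2, f@B5}   OUT={a@B4, b@B0, c@B3, d@B6, e@B6, f@B2, f@B5}
  B1:   IN={a@B4, b@B0, c@B3, d@B6, e@B6, f@B2, f@B5}   OUT={a@B4, b@B0, c@B1, d@B6, e@B6, f@B1}
  B2:   IN={a@B4, b@B0, c@B1, d@B6, e@B6, f@B1}   OUT={a@B4, b@B0, c@B1, d@B6, e@B6, f@B2}
  B3:   IN={a@B4, b@B0, c@B1, c@B3, d@B6, e@B6, f@B2, f@B5}   OUT={a@B4, b@B0, c@B3, d@B6, e@B6, f@B2, f@B5}
  B4:   IN={a@B4, b@B0, c@B3, d@B6, e@B6, f@B2, f@B5}   OUT={a@B4, b@B0, c@B3, d@B6, e@B6, f@B2, f@B5}
  B5:   IN={a@B4, b@B0, c@B3, d@B6, e@B6, f@B2, f@B5}   OUT={a@B4, b@B0, c@B3, d@B6, e@B5, f@B5}
  B6:   IN={a@B4, b@B0, c@B3, d@B6, e@B5, e@B6, f@B2, f@B5}   OUT={a@B4, b@B0, c@B3, d@B6, e@B6, f@B2, f@B5}
  B7:   IN={a@B4, b@B0, c@B3, d@B6, e@B6, f@B2, f@B5}   OUT={a@B4, b@B0, c@B3, d@B6, e@B7, f@B2, f@B5}
  B8:   IN={a@B4, b@B0, c@B3, d@B6, e@B7, f@B2, f@B5}   OUT={a@B4, b@B0, c@B3, d@B6, e@B7, f@B2, f@B5}

Merge at B8: IN[B8] = OUT[B7] = {a@B4, b@B0, c@B3, d@B6, e@B7, f@B2, f@B5}

Answer: {a@B4, b@B0, c@B3, d@B6, e@B7, f@B2, f@B5}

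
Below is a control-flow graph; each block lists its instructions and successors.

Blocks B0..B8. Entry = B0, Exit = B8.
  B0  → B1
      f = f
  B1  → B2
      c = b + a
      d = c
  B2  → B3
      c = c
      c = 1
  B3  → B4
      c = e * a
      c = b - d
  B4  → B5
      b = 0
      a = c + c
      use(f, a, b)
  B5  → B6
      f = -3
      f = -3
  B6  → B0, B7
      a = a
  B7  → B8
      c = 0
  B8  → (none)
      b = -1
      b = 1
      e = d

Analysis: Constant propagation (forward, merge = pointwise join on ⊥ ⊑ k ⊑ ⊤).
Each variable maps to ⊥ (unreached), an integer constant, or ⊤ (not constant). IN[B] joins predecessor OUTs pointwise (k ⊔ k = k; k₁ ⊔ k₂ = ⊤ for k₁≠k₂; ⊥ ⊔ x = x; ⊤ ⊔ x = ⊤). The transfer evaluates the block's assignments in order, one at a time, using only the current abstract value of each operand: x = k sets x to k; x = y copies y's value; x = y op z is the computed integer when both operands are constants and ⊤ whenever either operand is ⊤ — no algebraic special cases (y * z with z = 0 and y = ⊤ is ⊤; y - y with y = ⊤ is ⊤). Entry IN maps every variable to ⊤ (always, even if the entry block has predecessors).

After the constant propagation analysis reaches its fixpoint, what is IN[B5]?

Answer: {a: ⊤, b: 0, c: ⊤, d: ⊤, e: ⊤, f: ⊤}

Trace:
Converged values:
  B0:  IN=(all ⊤)  OUT=(all ⊤)
  B1:  IN=(all ⊤)  OUT=(all ⊤)
  B2:  IN=(all ⊤)  OUT={c:1; rest ⊤}
  B3:  IN={c:1; rest ⊤}  OUT=(all ⊤)
  B4:  IN=(all ⊤)  OUT={b:0; rest ⊤}
  B5:  IN={b:0; rest ⊤}  OUT={b:0, f:-3; rest ⊤}
  B6:  IN={b:0, f:-3; rest ⊤}  OUT={b:0, f:-3; rest ⊤}
  B7:  IN={b:0, f:-3; rest ⊤}  OUT={b:0, c:0, f:-3; rest ⊤}
  B8:  IN={b:0, c:0, f:-3; rest ⊤}  OUT={b:1, c:0, f:-3; rest ⊤}

Merge at B5: IN[B5] = OUT[B4] = {a: ⊤, b: 0, c: ⊤, d: ⊤, e: ⊤, f: ⊤}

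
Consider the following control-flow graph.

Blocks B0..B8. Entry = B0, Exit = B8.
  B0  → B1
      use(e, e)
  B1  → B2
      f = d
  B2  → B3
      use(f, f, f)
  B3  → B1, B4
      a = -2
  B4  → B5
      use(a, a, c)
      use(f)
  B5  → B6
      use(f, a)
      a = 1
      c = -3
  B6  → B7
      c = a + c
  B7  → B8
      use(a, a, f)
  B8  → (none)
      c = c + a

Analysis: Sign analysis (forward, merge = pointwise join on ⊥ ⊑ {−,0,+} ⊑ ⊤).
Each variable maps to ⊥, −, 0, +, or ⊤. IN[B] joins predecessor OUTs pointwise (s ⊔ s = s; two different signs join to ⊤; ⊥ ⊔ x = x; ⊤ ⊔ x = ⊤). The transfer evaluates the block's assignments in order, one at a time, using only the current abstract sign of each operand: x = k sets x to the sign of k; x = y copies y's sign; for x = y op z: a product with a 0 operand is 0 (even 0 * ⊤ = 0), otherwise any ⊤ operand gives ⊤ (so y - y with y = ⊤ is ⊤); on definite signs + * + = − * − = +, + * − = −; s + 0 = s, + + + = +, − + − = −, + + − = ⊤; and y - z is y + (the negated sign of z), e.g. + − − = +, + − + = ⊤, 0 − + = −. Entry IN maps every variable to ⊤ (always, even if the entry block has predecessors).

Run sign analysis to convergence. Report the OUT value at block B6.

Per-block solution:
  B0:   IN=(all ⊤)   OUT=(all ⊤)
  B1:   IN=(all ⊤)   OUT=(all ⊤)
  B2:   IN=(all ⊤)   OUT=(all ⊤)
  B3:   IN=(all ⊤)   OUT={a:-; rest ⊤}
  B4:   IN={a:-; rest ⊤}   OUT={a:-; rest ⊤}
  B5:   IN={a:-; rest ⊤}   OUT={a:+, c:-; rest ⊤}
  B6:   IN={a:+, c:-; rest ⊤}   OUT={a:+; rest ⊤}
  B7:   IN={a:+; rest ⊤}   OUT={a:+; rest ⊤}
  B8:   IN={a:+; rest ⊤}   OUT={a:+; rest ⊤}

Merge at B6: IN[B6] = OUT[B5] = {a: +, b: ⊤, c: -, d: ⊤, e: ⊤, f: ⊤}
Applying B6's transfer function to that IN value gives OUT[B6] (row B6 above).

Answer: {a: +, b: ⊤, c: ⊤, d: ⊤, e: ⊤, f: ⊤}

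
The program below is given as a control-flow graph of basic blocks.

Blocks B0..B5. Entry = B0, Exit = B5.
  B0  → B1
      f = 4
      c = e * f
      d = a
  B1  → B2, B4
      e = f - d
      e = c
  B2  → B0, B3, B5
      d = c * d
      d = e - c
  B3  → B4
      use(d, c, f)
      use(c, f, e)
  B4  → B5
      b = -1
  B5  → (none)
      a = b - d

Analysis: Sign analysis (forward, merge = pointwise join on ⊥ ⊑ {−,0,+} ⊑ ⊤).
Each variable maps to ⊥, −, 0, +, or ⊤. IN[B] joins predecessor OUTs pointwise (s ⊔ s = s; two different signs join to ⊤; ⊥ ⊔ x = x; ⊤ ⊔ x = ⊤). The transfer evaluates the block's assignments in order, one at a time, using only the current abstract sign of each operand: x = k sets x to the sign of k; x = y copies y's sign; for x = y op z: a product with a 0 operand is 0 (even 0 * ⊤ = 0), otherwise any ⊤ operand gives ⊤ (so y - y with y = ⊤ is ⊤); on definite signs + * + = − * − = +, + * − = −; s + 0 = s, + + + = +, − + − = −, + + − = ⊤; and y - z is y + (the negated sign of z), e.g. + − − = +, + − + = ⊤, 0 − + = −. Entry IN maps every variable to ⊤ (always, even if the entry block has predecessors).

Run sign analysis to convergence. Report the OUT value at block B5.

Per-block solution:
  B0:   IN=(all ⊤)   OUT={f:+; rest ⊤}
  B1:   IN={f:+; rest ⊤}   OUT={f:+; rest ⊤}
  B2:   IN={f:+; rest ⊤}   OUT={f:+; rest ⊤}
  B3:   IN={f:+; rest ⊤}   OUT={f:+; rest ⊤}
  B4:   IN={f:+; rest ⊤}   OUT={b:-, f:+; rest ⊤}
  B5:   IN={f:+; rest ⊤}   OUT={f:+; rest ⊤}

Merge at B5: IN[B5] = OUT[B2] ⊔ OUT[B4] = {a: ⊤, b: ⊤, c: ⊤, d: ⊤, e: ⊤, f: +}
Applying B5's transfer function to that IN value gives OUT[B5] (row B5 above).

Answer: {a: ⊤, b: ⊤, c: ⊤, d: ⊤, e: ⊤, f: +}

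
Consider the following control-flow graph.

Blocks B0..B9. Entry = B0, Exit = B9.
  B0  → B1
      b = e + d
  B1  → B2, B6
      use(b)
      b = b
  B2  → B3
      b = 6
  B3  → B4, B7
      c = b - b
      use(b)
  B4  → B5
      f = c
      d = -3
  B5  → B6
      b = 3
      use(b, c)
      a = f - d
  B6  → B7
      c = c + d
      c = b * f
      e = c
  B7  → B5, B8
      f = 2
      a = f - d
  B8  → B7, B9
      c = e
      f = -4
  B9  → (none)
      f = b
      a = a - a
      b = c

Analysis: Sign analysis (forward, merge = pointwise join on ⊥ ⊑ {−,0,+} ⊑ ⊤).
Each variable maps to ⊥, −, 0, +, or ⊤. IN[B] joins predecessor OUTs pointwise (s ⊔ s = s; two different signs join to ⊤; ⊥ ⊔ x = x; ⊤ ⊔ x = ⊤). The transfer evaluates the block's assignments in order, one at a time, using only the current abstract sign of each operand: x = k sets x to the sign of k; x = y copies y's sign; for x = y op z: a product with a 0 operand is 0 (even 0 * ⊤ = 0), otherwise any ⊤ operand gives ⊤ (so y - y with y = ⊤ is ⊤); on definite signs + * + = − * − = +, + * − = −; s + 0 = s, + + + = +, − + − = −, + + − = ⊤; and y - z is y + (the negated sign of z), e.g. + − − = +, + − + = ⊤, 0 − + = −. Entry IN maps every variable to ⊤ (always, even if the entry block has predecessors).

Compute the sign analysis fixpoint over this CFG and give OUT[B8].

Converged values:
  B0:  IN=(all ⊤)  OUT=(all ⊤)
  B1:  IN=(all ⊤)  OUT=(all ⊤)
  B2:  IN=(all ⊤)  OUT={b:+; rest ⊤}
  B3:  IN={b:+; rest ⊤}  OUT={b:+; rest ⊤}
  B4:  IN={b:+; rest ⊤}  OUT={b:+, d:-; rest ⊤}
  B5:  IN=(all ⊤)  OUT={b:+; rest ⊤}
  B6:  IN=(all ⊤)  OUT=(all ⊤)
  B7:  IN=(all ⊤)  OUT={f:+; rest ⊤}
  B8:  IN={f:+; rest ⊤}  OUT={f:-; rest ⊤}
  B9:  IN={f:-; rest ⊤}  OUT=(all ⊤)

Merge at B8: IN[B8] = OUT[B7] = {a: ⊤, b: ⊤, c: ⊤, d: ⊤, e: ⊤, f: +}
Applying B8's transfer function to that IN value gives OUT[B8] (row B8 above).

Answer: {a: ⊤, b: ⊤, c: ⊤, d: ⊤, e: ⊤, f: -}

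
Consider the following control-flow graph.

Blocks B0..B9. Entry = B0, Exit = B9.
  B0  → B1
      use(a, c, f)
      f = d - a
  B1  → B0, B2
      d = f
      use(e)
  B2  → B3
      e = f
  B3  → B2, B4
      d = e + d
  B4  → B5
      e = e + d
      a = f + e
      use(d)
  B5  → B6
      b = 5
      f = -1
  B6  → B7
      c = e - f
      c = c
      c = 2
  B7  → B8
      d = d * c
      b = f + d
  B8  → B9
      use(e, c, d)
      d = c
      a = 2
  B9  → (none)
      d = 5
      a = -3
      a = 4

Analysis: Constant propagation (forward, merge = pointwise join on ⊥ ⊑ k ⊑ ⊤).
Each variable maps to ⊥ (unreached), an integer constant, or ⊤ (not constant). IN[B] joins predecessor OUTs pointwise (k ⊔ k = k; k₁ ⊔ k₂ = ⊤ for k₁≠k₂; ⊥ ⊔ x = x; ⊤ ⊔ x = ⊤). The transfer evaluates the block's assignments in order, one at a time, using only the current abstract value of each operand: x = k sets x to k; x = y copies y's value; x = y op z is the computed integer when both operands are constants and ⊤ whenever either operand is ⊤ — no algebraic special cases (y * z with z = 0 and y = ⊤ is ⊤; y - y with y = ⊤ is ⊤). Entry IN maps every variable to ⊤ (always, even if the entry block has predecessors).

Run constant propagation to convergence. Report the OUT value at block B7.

Answer: {a: ⊤, b: ⊤, c: 2, d: ⊤, e: ⊤, f: -1}

Trace:
Converged values:
  B0:   IN=(all ⊤)   OUT=(all ⊤)
  B1:   IN=(all ⊤)   OUT=(all ⊤)
  B2:   IN=(all ⊤)   OUT=(all ⊤)
  B3:   IN=(all ⊤)   OUT=(all ⊤)
  B4:   IN=(all ⊤)   OUT=(all ⊤)
  B5:   IN=(all ⊤)   OUT={b:5, f:-1; rest ⊤}
  B6:   IN={b:5, f:-1; rest ⊤}   OUT={b:5, c:2, f:-1; rest ⊤}
  B7:   IN={b:5, c:2, f:-1; rest ⊤}   OUT={c:2, f:-1; rest ⊤}
  B8:   IN={c:2, f:-1; rest ⊤}   OUT={a:2, c:2, d:2, f:-1; rest ⊤}
  B9:   IN={a:2, c:2, d:2, f:-1; rest ⊤}   OUT={a:4, c:2, d:5, f:-1; rest ⊤}

Merge at B7: IN[B7] = OUT[B6] = {a: ⊤, b: 5, c: 2, d: ⊤, e: ⊤, f: -1}
Applying B7's transfer function to that IN value gives OUT[B7] (row B7 above).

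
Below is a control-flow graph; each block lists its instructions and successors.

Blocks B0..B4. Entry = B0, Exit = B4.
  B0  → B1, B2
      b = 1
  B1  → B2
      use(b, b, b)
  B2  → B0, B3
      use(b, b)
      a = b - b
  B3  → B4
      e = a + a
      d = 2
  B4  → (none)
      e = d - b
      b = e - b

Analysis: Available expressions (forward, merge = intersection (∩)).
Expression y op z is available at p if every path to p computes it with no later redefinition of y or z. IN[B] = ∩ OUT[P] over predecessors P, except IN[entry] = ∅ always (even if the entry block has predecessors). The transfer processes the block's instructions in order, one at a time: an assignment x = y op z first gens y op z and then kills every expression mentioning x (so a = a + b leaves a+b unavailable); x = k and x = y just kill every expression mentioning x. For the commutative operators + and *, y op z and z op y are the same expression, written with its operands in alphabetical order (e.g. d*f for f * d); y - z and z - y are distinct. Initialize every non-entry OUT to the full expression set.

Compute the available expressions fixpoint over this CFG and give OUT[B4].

Answer: {a+a}

Working:
Converged values:
  B0:  IN={}  OUT={}
  B1:  IN={}  OUT={}
  B2:  IN={}  OUT={b-b}
  B3:  IN={b-b}  OUT={a+a, b-b}
  B4:  IN={a+a, b-b}  OUT={a+a}

Merge at B4: IN[B4] = OUT[B3] = {a+a, b-b}
Applying B4's transfer function to that IN value gives OUT[B4] (row B4 above).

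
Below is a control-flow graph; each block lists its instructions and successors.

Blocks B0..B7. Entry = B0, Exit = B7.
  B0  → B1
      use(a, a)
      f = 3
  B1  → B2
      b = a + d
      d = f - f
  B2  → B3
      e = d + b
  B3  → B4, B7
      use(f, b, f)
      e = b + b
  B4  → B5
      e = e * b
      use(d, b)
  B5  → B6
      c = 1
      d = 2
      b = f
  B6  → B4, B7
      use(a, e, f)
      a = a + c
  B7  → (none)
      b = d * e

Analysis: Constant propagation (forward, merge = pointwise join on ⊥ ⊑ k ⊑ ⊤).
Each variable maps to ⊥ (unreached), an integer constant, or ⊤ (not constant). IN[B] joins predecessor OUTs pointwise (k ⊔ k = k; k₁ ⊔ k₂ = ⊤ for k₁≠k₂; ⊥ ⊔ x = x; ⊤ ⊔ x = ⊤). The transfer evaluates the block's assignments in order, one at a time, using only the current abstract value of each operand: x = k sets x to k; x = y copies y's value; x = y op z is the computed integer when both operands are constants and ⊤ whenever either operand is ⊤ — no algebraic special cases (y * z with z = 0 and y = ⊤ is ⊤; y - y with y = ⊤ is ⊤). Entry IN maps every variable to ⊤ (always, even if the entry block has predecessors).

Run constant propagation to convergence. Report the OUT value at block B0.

Answer: {a: ⊤, b: ⊤, c: ⊤, d: ⊤, e: ⊤, f: 3}

Trace:
Per-block solution:
  B0:  IN=(all ⊤)  OUT={f:3; rest ⊤}
  B1:  IN={f:3; rest ⊤}  OUT={d:0, f:3; rest ⊤}
  B2:  IN={d:0, f:3; rest ⊤}  OUT={d:0, f:3; rest ⊤}
  B3:  IN={d:0, f:3; rest ⊤}  OUT={d:0, f:3; rest ⊤}
  B4:  IN={f:3; rest ⊤}  OUT={f:3; rest ⊤}
  B5:  IN={f:3; rest ⊤}  OUT={b:3, c:1, d:2, f:3; rest ⊤}
  B6:  IN={b:3, c:1, d:2, f:3; rest ⊤}  OUT={b:3, c:1, d:2, f:3; rest ⊤}
  B7:  IN={f:3; rest ⊤}  OUT={f:3; rest ⊤}

B0 is the boundary node: IN[B0] = {a: ⊤, b: ⊤, c: ⊤, d: ⊤, e: ⊤, f: ⊤}
Applying B0's transfer function to that IN value gives OUT[B0] (row B0 above).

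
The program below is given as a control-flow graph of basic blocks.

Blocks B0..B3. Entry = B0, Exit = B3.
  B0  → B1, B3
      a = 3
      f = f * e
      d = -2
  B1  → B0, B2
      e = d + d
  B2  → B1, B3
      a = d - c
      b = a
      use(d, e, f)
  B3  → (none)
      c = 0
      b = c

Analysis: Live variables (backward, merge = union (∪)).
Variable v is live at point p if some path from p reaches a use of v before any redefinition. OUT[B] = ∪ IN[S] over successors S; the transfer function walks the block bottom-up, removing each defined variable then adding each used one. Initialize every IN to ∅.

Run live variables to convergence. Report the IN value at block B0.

Answer: {c, e, f}

Derivation:
Converged values:
  B0:   IN={c, e, f}   OUT={c, d, f}
  B1:   IN={c, d, f}   OUT={c, d, e, f}
  B2:   IN={c, d, e, f}   OUT={c, d, f}
  B3:   IN={}   OUT={}

Merge at B0: OUT[B0] = IN[B1] ⊔ IN[B3] = {c, d, f}
Applying B0's transfer function to that OUT value gives IN[B0] (row B0 above).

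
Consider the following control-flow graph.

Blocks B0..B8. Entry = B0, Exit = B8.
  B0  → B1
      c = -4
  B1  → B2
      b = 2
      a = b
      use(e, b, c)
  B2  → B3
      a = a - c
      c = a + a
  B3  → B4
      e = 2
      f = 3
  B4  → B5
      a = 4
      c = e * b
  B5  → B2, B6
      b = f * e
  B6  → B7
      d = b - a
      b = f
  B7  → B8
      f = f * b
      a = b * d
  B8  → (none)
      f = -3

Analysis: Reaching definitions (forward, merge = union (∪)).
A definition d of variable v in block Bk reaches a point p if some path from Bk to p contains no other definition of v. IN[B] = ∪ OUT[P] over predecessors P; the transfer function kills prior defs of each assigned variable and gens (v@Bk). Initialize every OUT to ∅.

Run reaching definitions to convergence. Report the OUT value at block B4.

Answer: {a@B4, b@B1, b@B5, c@B4, e@B3, f@B3}

Trace:
Per-block solution:
  B0:   IN={}   OUT={c@B0}
  B1:   IN={c@B0}   OUT={a@B1, b@B1, c@B0}
  B2:   IN={a@B1, a@B4, b@B1, b@B5, c@B0, c@B4, e@B3, f@B3}   OUT={a@B2, b@B1, b@B5, c@B2, e@B3, f@B3}
  B3:   IN={a@B2, b@B1, b@B5, c@B2, e@B3, f@B3}   OUT={a@B2, b@B1, b@B5, c@B2, e@B3, f@B3}
  B4:   IN={a@B2, b@B1, b@B5, c@B2, e@B3, f@B3}   OUT={a@B4, b@B1, b@B5, c@B4, e@B3, f@B3}
  B5:   IN={a@B4, b@B1, b@B5, c@B4, e@B3, f@B3}   OUT={a@B4, b@B5, c@B4, e@B3, f@B3}
  B6:   IN={a@B4, b@B5, c@B4, e@B3, f@B3}   OUT={a@B4, b@B6, c@B4, d@B6, e@B3, f@B3}
  B7:   IN={a@B4, b@B6, c@B4, d@B6, e@B3, f@B3}   OUT={a@B7, b@B6, c@B4, d@B6, e@B3, f@B7}
  B8:   IN={a@B7, b@B6, c@B4, d@B6, e@B3, f@B7}   OUT={a@B7, b@B6, c@B4, d@B6, e@B3, f@B8}

Merge at B4: IN[B4] = OUT[B3] = {a@B2, b@B1, b@B5, c@B2, e@B3, f@B3}
Applying B4's transfer function to that IN value gives OUT[B4] (row B4 above).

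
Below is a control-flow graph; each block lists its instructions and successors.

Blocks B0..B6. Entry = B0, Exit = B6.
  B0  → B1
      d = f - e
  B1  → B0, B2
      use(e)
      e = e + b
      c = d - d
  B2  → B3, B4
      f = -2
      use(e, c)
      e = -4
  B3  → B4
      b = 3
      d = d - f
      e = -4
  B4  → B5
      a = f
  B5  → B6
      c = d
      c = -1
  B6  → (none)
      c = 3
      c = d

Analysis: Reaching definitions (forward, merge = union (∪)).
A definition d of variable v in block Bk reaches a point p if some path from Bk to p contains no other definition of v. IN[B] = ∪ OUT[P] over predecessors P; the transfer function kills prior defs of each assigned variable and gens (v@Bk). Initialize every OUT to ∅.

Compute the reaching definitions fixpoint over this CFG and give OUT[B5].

Fixpoint table:
  B0:  IN={c@B1, d@B0, e@B1}  OUT={c@B1, d@B0, e@B1}
  B1:  IN={c@B1, d@B0, e@B1}  OUT={c@B1, d@B0, e@B1}
  B2:  IN={c@B1, d@B0, e@B1}  OUT={c@B1, d@B0, e@B2, f@B2}
  B3:  IN={c@B1, d@B0, e@B2, f@B2}  OUT={b@B3, c@B1, d@B3, e@B3, f@B2}
  B4:  IN={b@B3, c@B1, d@B0, d@B3, e@B2, e@B3, f@B2}  OUT={a@B4, b@B3, c@B1, d@B0, d@B3, e@B2, e@B3, f@B2}
  B5:  IN={a@B4, b@B3, c@B1, d@B0, d@B3, e@B2, e@B3, f@B2}  OUT={a@B4, b@B3, c@B5, d@B0, d@B3, e@B2, e@B3, f@B2}
  B6:  IN={a@B4, b@B3, c@B5, d@B0, d@B3, e@B2, e@B3, f@B2}  OUT={a@B4, b@B3, c@B6, d@B0, d@B3, e@B2, e@B3, f@B2}

Merge at B5: IN[B5] = OUT[B4] = {a@B4, b@B3, c@B1, d@B0, d@B3, e@B2, e@B3, f@B2}
Applying B5's transfer function to that IN value gives OUT[B5] (row B5 above).

Answer: {a@B4, b@B3, c@B5, d@B0, d@B3, e@B2, e@B3, f@B2}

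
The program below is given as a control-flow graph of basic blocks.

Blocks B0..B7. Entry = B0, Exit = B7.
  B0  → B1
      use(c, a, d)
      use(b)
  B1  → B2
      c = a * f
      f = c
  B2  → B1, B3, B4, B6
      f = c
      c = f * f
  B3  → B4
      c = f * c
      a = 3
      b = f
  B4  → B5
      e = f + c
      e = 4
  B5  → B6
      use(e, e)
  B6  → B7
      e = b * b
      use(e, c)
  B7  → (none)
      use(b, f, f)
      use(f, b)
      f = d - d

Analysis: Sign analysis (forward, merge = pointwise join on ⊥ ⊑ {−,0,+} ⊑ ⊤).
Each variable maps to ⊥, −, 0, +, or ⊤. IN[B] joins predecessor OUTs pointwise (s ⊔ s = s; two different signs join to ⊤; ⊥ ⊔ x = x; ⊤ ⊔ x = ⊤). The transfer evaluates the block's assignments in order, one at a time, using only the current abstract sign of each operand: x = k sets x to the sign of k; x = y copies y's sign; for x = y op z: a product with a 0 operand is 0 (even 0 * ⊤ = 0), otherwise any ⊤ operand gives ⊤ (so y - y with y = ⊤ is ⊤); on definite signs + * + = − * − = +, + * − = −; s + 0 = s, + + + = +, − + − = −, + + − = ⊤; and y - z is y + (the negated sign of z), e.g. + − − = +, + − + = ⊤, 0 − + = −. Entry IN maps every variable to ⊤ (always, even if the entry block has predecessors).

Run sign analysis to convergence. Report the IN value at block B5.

Answer: {a: ⊤, b: ⊤, c: ⊤, d: ⊤, e: +, f: ⊤}

Derivation:
Per-block solution:
  B0:  IN=(all ⊤)  OUT=(all ⊤)
  B1:  IN=(all ⊤)  OUT=(all ⊤)
  B2:  IN=(all ⊤)  OUT=(all ⊤)
  B3:  IN=(all ⊤)  OUT={a:+; rest ⊤}
  B4:  IN=(all ⊤)  OUT={e:+; rest ⊤}
  B5:  IN={e:+; rest ⊤}  OUT={e:+; rest ⊤}
  B6:  IN=(all ⊤)  OUT=(all ⊤)
  B7:  IN=(all ⊤)  OUT=(all ⊤)

Merge at B5: IN[B5] = OUT[B4] = {a: ⊤, b: ⊤, c: ⊤, d: ⊤, e: +, f: ⊤}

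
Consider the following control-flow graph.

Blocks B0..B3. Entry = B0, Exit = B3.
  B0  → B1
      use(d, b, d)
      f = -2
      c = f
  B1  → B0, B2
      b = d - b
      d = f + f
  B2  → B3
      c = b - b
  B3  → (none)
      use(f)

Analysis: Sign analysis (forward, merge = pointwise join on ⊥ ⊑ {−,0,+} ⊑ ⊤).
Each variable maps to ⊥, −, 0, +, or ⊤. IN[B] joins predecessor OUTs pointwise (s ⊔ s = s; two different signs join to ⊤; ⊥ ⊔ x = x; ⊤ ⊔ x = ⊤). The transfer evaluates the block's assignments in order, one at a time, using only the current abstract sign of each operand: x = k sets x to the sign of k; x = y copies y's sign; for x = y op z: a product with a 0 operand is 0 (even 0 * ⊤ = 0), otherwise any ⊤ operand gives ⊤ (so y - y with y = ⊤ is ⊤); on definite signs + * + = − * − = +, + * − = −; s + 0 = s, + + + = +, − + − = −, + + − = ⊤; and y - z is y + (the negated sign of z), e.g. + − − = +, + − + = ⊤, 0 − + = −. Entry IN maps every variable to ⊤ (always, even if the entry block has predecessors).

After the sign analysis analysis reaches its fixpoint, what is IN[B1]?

Answer: {a: ⊤, b: ⊤, c: -, d: ⊤, e: ⊤, f: -}

Derivation:
Fixpoint table:
  B0:  IN=(all ⊤)  OUT={c:-, f:-; rest ⊤}
  B1:  IN={c:-, f:-; rest ⊤}  OUT={c:-, d:-, f:-; rest ⊤}
  B2:  IN={c:-, d:-, f:-; rest ⊤}  OUT={d:-, f:-; rest ⊤}
  B3:  IN={d:-, f:-; rest ⊤}  OUT={d:-, f:-; rest ⊤}

Merge at B1: IN[B1] = OUT[B0] = {a: ⊤, b: ⊤, c: -, d: ⊤, e: ⊤, f: -}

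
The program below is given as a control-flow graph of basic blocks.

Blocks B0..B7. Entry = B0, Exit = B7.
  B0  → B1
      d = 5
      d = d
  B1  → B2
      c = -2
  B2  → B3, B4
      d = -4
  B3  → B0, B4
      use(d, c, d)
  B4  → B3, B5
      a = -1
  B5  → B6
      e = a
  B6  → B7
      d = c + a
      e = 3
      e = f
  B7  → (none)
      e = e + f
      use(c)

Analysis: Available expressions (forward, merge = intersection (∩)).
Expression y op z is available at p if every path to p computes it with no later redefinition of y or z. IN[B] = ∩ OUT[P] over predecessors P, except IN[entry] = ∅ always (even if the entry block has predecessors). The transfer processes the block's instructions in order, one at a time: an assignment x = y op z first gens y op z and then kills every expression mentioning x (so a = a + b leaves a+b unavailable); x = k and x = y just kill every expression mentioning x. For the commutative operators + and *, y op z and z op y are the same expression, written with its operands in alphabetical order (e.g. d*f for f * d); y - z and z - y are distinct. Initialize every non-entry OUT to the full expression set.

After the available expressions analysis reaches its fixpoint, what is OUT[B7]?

Converged values:
  B0:  IN={}  OUT={}
  B1:  IN={}  OUT={}
  B2:  IN={}  OUT={}
  B3:  IN={}  OUT={}
  B4:  IN={}  OUT={}
  B5:  IN={}  OUT={}
  B6:  IN={}  OUT={a+c}
  B7:  IN={a+c}  OUT={a+c}

Merge at B7: IN[B7] = OUT[B6] = {a+c}
Applying B7's transfer function to that IN value gives OUT[B7] (row B7 above).

Answer: {a+c}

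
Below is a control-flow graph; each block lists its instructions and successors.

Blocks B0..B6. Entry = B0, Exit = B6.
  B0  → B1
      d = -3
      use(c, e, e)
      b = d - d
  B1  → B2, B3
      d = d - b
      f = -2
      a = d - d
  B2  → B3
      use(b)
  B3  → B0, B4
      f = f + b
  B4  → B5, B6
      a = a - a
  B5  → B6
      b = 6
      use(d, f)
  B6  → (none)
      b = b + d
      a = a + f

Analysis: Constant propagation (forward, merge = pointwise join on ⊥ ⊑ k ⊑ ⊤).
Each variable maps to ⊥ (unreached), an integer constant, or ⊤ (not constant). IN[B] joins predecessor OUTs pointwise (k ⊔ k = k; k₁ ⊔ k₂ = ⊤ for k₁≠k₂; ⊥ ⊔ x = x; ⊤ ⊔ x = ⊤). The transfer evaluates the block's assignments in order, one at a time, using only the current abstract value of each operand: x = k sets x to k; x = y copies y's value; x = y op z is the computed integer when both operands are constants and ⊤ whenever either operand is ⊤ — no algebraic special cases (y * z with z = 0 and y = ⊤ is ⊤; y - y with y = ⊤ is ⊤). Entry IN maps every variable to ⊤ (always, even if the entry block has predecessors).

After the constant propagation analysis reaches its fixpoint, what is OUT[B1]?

Answer: {a: 0, b: 0, c: ⊤, d: -3, e: ⊤, f: -2}

Working:
Fixpoint table:
  B0:  IN=(all ⊤)  OUT={b:0, d:-3; rest ⊤}
  B1:  IN={b:0, d:-3; rest ⊤}  OUT={a:0, b:0, d:-3, f:-2; rest ⊤}
  B2:  IN={a:0, b:0, d:-3, f:-2; rest ⊤}  OUT={a:0, b:0, d:-3, f:-2; rest ⊤}
  B3:  IN={a:0, b:0, d:-3, f:-2; rest ⊤}  OUT={a:0, b:0, d:-3, f:-2; rest ⊤}
  B4:  IN={a:0, b:0, d:-3, f:-2; rest ⊤}  OUT={a:0, b:0, d:-3, f:-2; rest ⊤}
  B5:  IN={a:0, b:0, d:-3, f:-2; rest ⊤}  OUT={a:0, b:6, d:-3, f:-2; rest ⊤}
  B6:  IN={a:0, d:-3, f:-2; rest ⊤}  OUT={a:-2, d:-3, f:-2; rest ⊤}

Merge at B1: IN[B1] = OUT[B0] = {a: ⊤, b: 0, c: ⊤, d: -3, e: ⊤, f: ⊤}
Applying B1's transfer function to that IN value gives OUT[B1] (row B1 above).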